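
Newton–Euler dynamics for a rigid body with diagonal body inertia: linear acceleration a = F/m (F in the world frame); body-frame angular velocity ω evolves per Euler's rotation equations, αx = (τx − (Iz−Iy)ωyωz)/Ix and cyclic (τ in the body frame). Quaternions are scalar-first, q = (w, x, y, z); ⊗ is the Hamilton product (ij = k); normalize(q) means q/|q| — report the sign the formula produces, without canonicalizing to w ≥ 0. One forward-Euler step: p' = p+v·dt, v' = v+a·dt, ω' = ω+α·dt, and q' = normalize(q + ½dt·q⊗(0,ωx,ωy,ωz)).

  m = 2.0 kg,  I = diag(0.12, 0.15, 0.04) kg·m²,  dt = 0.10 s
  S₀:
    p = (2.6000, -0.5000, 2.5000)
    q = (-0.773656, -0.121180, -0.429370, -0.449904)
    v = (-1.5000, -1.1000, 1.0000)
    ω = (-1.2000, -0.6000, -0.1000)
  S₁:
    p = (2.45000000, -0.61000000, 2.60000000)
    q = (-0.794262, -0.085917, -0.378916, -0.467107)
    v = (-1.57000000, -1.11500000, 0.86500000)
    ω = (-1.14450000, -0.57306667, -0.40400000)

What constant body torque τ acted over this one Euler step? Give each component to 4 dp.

rate change Δω = (0.05550000, 0.02693333, -0.30400000)
τ = I·(Δω/dt) + ω₀×(Iω₀) = (0.0600, 0.0500, -0.1000)

τ = (0.0600, 0.0500, -0.1000)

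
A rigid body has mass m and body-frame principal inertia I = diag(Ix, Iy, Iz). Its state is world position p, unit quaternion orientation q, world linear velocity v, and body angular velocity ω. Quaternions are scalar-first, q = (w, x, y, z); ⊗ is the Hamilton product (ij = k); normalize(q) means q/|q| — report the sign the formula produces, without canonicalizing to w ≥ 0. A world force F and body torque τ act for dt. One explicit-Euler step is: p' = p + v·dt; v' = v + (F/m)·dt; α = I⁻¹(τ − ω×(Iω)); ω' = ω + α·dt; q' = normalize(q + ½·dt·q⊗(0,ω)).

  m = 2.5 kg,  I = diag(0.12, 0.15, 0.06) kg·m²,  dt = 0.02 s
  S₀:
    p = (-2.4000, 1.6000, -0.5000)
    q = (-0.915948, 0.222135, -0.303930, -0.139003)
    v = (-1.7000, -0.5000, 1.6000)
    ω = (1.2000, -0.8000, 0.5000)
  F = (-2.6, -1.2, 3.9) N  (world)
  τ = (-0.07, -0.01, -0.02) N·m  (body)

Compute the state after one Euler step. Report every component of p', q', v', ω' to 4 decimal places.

p' = (-2.4340, 1.5900, -0.4680)
q' = (-0.9202, 0.2085, -0.2993, -0.1417)
v' = (-1.7208, -0.5096, 1.6312)
ω' = (1.1823, -0.8061, 0.5029)

α = I⁻¹(τ − ω×Iω) = (-0.8833, -0.3067, 0.1467)
ω' = ω + α·dt = (1.1823, -0.8061, 0.5029)
Hamilton product q⊗(0,ω) = (-0.4402045, -1.3623050, 0.4548873, -0.2709660)
q' = normalize(q + ½dt·q⊗(0,ω)) = (-0.9202, 0.2085, -0.2993, -0.1417)
p' = p + v·dt = (-2.4340, 1.5900, -0.4680)
new velocity v' = (-1.7208, -0.5096, 1.6312)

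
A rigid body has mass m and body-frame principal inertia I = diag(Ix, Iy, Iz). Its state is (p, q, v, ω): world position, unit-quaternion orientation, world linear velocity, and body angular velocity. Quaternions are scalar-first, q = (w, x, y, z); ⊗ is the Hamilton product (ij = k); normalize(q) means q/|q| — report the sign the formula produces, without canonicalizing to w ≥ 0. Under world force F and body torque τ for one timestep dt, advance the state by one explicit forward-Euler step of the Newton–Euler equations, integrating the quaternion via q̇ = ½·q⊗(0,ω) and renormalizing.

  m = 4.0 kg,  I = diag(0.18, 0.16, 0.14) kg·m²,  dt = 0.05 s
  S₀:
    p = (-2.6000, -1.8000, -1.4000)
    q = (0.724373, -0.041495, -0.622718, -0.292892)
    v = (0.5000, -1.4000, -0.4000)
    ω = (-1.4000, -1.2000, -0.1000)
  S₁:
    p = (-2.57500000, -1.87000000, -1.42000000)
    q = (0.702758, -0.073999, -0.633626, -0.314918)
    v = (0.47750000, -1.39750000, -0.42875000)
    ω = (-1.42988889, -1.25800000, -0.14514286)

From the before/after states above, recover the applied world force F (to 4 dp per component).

F = (-1.8000, 0.2000, -2.3000)

v₁ − v₀ = (-0.02250000, 0.00250000, -0.02875000)
m·(v₁−v₀)/dt = (-1.8000, 0.2000, -2.3000)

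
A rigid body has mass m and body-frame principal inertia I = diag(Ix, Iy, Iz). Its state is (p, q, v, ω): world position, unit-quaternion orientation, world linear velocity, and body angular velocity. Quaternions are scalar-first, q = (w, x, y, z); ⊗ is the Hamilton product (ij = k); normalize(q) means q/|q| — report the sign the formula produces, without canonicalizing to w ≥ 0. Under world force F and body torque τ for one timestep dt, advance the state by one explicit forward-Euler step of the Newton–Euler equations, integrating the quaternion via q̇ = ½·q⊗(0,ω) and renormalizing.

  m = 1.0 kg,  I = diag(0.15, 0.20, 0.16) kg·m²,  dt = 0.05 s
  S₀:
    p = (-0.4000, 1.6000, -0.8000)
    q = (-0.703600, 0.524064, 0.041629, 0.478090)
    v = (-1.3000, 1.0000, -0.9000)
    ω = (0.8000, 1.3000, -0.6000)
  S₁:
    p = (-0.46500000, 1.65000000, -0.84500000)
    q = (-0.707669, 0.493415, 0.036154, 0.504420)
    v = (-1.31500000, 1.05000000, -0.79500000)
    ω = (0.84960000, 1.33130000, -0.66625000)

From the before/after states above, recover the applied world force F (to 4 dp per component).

velocity change Δv = (-0.01500000, 0.05000000, 0.10500000)
m·(v₁−v₀)/dt = (-0.3000, 1.0000, 2.1000)

F = (-0.3000, 1.0000, 2.1000)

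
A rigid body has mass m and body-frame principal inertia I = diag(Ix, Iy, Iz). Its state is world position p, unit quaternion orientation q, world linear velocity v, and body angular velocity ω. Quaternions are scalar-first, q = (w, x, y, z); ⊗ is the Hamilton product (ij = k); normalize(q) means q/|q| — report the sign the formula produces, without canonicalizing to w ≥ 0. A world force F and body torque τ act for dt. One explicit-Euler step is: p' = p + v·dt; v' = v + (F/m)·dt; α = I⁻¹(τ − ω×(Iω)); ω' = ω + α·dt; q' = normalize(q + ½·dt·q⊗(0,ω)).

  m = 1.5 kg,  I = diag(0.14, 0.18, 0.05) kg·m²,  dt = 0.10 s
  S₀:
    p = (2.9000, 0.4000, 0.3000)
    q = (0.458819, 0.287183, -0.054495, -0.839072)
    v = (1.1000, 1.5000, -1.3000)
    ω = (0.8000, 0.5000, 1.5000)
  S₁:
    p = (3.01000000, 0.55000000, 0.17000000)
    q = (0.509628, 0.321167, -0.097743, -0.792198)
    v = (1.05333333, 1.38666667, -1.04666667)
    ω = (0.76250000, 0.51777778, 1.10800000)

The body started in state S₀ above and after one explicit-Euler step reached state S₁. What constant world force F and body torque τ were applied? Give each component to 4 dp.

F = (-0.7000, -1.7000, 3.8000)
τ = (-0.1500, 0.1400, -0.1800)

v₁ − v₀ = (-0.04666667, -0.11333333, 0.25333333)
m·(v₁−v₀)/dt = (-0.7000, -1.7000, 3.8000)
Δω = ω₁−ω₀ = (-0.03750000, 0.01777778, -0.39200000)
applied torque τ = (-0.1500, 0.1400, -0.1800)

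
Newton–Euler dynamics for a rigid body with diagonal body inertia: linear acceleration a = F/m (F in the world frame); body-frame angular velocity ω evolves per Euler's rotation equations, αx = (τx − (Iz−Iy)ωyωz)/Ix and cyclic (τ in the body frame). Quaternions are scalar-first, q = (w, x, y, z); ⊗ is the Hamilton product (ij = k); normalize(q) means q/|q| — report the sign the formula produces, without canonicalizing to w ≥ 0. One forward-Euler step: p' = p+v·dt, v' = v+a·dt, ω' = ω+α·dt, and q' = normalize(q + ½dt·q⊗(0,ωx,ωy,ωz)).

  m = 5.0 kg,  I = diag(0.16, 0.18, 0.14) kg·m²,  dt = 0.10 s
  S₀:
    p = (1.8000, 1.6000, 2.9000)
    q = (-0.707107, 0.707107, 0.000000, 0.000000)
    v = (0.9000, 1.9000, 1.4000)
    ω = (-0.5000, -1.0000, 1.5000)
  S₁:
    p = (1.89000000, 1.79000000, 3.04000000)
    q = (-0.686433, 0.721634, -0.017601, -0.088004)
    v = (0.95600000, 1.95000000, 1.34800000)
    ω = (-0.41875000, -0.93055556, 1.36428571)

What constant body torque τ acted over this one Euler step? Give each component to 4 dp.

τ = (0.1900, 0.1100, -0.1800)

rate change Δω = (0.08125000, 0.06944444, -0.13571429)
precession coupling = (0.0600, -0.0150, 0.0100)
τ = I·(Δω/dt) + ω₀×(Iω₀) = (0.1900, 0.1100, -0.1800)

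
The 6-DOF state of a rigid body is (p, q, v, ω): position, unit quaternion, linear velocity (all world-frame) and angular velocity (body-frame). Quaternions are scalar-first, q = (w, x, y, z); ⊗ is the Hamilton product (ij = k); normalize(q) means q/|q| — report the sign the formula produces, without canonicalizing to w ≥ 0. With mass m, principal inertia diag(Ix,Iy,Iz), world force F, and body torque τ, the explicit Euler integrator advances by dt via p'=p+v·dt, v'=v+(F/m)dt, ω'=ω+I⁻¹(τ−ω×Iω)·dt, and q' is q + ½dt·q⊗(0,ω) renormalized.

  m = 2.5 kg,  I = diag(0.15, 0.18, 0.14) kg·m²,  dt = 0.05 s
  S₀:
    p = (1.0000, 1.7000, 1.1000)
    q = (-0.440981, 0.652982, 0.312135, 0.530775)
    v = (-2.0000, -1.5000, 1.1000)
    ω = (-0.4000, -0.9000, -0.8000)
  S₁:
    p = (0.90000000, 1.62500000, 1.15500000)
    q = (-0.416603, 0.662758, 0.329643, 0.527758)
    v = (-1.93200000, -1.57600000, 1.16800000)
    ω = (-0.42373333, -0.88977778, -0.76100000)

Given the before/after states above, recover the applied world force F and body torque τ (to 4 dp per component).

F = (3.4000, -3.8000, 3.4000)
τ = (-0.1000, 0.0400, 0.1200)

Δω = ω₁−ω₀ = (-0.02373333, 0.01022222, 0.03900000)
precession coupling = (-0.0288, 0.0032, 0.0108)
τ = I·(Δω/dt) + ω₀×(Iω₀) = (-0.1000, 0.0400, 0.1200)
v₁ − v₀ = (0.06800000, -0.07600000, 0.06800000)
applied force F = (3.4000, -3.8000, 3.4000)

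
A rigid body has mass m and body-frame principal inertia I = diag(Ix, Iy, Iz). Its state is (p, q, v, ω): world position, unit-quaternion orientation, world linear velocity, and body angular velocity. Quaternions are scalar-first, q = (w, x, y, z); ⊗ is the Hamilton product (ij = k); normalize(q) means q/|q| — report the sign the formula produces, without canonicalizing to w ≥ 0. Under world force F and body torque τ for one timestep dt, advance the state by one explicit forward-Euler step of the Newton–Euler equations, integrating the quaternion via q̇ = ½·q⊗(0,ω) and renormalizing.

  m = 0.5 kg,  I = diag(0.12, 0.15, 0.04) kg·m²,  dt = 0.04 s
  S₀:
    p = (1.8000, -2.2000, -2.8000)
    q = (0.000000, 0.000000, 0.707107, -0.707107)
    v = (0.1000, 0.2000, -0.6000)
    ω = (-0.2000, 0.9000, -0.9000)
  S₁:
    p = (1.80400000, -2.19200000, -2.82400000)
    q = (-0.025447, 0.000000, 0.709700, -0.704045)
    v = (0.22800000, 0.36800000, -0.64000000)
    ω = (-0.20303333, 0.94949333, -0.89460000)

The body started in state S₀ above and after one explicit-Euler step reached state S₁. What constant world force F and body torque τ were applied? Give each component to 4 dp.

ω₁ − ω₀ = (-0.00303333, 0.04949333, 0.00540000)
applied torque τ = (0.0800, 0.2000, 0.0000)
v₁ − v₀ = (0.12800000, 0.16800000, -0.04000000)
m·(v₁−v₀)/dt = (1.6000, 2.1000, -0.5000)

F = (1.6000, 2.1000, -0.5000)
τ = (0.0800, 0.2000, 0.0000)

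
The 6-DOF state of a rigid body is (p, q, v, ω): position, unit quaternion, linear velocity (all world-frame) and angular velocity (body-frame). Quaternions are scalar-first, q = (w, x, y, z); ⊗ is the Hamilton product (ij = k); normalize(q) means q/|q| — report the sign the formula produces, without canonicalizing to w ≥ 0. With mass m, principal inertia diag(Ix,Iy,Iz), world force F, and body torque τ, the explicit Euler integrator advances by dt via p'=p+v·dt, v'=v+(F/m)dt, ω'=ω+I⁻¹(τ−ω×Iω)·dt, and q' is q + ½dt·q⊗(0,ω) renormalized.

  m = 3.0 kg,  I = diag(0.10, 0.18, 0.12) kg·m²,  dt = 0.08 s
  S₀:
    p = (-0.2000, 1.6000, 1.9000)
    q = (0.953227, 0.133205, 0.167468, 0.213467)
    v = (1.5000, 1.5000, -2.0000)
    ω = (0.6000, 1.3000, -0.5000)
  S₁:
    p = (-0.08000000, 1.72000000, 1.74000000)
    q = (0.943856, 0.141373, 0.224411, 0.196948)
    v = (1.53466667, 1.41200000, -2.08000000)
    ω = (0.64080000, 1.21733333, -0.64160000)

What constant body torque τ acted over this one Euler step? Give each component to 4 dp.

τ = (0.0900, -0.1800, -0.1500)

Δω = ω₁−ω₀ = (0.04080000, -0.08266667, -0.14160000)
precession coupling = (0.0390, 0.0060, 0.0624)
I·α + gyro = (0.0900, -0.1800, -0.1500)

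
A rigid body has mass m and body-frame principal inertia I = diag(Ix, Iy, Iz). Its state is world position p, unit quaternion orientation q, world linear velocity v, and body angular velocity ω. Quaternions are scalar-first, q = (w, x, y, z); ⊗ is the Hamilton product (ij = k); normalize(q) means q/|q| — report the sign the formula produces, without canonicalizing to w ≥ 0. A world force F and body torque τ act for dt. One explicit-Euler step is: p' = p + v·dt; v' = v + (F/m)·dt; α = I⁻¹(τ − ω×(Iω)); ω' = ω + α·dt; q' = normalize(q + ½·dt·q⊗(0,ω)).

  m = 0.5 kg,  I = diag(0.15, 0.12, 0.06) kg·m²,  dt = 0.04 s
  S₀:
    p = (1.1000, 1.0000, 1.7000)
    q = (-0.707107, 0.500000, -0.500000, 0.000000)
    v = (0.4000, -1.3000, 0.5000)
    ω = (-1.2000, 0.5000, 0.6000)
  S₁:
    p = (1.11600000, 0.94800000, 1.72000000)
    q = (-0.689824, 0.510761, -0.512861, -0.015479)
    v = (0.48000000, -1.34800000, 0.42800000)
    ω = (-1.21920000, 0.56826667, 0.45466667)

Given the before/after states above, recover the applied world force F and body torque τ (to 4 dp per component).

Δω = ω₁−ω₀ = (-0.01920000, 0.06826667, -0.14533333)
ω₀×(Iω₀) = (-0.0180, -0.0648, 0.0180)
τ = I·(Δω/dt) + ω₀×(Iω₀) = (-0.0900, 0.1400, -0.2000)
velocity change Δv = (0.08000000, -0.04800000, -0.07200000)
F = m·Δv/dt = (1.0000, -0.6000, -0.9000)

F = (1.0000, -0.6000, -0.9000)
τ = (-0.0900, 0.1400, -0.2000)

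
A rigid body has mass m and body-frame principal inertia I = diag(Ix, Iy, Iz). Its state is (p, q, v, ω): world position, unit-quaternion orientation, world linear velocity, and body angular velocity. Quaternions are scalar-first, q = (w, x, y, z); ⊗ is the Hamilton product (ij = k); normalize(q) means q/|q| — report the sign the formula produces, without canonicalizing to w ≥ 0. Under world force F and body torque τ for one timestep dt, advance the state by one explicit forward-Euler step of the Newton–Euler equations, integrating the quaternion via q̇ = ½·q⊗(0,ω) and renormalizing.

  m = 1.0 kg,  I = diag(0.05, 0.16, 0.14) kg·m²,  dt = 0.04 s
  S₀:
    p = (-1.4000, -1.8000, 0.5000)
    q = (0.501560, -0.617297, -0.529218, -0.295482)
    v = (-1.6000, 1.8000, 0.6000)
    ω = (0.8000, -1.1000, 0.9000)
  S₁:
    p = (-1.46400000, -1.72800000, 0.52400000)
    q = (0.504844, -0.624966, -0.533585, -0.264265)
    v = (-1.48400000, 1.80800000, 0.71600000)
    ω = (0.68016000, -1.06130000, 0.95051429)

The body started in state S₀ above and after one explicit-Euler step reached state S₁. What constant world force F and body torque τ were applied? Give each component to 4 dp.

F = (2.9000, 0.2000, 2.9000)
τ = (-0.1300, 0.0900, 0.0800)

v₁ − v₀ = (0.11600000, 0.00800000, 0.11600000)
m·(v₁−v₀)/dt = (2.9000, 0.2000, 2.9000)
rate change Δω = (-0.11984000, 0.03870000, 0.05051429)
ω₀×(Iω₀) = (0.0198, -0.0648, -0.0968)
I·α + gyro = (-0.1300, 0.0900, 0.0800)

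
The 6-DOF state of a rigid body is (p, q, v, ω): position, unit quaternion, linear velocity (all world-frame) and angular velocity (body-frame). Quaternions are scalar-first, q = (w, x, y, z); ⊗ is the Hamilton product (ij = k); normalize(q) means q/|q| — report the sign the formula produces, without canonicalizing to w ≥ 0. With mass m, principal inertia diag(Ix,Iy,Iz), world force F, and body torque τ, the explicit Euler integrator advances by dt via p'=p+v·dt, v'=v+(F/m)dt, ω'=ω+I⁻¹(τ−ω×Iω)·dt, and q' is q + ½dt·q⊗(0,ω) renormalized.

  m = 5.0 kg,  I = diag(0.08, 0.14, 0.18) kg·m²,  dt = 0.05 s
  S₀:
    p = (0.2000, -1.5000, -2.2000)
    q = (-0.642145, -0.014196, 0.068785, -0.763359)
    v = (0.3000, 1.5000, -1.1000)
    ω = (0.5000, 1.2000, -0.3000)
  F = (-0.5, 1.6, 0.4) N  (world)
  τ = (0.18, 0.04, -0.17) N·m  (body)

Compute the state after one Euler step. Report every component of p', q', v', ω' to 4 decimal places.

p' = p + v·dt = (0.2150, -1.4250, -2.2550)
v + (F/m)dt = (0.2950, 1.5160, -1.0960)
gyro term ω×Iω = (-0.0144, 0.0150, 0.0360)
(τ − ω×Iω)/I = (2.4300, 0.1786, -1.1444)
ω + α·dt = (0.6215, 1.2089, -0.3572)
q⊗(0,ω) = (-0.3044517, 0.5743228, -1.1565123, 0.1412158)
updated quaternion q' = (-0.6494, 0.0002, 0.0399, -0.7594)

p' = (0.2150, -1.4250, -2.2550)
q' = (-0.6494, 0.0002, 0.0399, -0.7594)
v' = (0.2950, 1.5160, -1.0960)
ω' = (0.6215, 1.2089, -0.3572)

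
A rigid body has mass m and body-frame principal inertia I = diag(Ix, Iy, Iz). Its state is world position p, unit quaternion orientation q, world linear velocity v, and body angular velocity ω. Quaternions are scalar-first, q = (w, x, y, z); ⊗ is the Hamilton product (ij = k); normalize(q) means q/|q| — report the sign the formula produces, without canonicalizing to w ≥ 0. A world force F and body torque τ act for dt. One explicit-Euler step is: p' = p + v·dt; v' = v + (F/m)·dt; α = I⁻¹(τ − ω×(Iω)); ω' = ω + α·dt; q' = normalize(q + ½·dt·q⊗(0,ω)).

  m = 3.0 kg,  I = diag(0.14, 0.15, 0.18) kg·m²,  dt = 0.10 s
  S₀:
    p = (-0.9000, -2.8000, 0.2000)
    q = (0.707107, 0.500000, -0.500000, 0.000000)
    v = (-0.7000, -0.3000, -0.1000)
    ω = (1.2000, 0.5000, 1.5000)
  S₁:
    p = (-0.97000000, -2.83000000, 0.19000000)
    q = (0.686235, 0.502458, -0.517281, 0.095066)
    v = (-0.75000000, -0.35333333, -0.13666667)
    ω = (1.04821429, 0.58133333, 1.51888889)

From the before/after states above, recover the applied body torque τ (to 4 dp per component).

τ = (-0.1900, 0.0500, 0.0400)

Δω = ω₁−ω₀ = (-0.15178571, 0.08133333, 0.01888889)
ω₀×(Iω₀) = (0.0225, -0.0720, 0.0060)
I·α + gyro = (-0.1900, 0.0500, 0.0400)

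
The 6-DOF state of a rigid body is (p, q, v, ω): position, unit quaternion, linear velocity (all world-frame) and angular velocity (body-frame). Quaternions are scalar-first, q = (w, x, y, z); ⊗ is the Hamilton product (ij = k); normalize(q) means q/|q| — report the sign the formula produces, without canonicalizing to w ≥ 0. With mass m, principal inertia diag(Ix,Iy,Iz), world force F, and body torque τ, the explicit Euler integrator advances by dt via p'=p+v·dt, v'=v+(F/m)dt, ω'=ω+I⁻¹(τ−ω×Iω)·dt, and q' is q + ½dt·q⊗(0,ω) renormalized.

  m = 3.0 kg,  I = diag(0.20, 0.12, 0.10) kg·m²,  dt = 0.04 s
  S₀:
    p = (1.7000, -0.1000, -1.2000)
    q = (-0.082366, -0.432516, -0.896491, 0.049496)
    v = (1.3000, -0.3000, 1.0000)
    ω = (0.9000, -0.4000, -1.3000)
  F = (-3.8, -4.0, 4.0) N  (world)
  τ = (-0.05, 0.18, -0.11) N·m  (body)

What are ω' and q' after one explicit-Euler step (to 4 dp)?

ω' = (0.8921, -0.3010, -1.3555)
q' = (-0.0804, -0.4101, -0.9057, 0.0712)

precession coupling ω×(Iω) = (-0.0104, -0.1170, 0.0288)
angular accel α = (-0.1980, 2.4750, -1.3880)
new body rate ω' = (0.8921, -0.3010, -1.3555)
q⊗(0,ω) = (0.0950128, 1.1111073, -0.4847780, 1.0869241)
q + ½dt·q⊗(0,ω), renormalized = (-0.0804, -0.4101, -0.9057, 0.0712)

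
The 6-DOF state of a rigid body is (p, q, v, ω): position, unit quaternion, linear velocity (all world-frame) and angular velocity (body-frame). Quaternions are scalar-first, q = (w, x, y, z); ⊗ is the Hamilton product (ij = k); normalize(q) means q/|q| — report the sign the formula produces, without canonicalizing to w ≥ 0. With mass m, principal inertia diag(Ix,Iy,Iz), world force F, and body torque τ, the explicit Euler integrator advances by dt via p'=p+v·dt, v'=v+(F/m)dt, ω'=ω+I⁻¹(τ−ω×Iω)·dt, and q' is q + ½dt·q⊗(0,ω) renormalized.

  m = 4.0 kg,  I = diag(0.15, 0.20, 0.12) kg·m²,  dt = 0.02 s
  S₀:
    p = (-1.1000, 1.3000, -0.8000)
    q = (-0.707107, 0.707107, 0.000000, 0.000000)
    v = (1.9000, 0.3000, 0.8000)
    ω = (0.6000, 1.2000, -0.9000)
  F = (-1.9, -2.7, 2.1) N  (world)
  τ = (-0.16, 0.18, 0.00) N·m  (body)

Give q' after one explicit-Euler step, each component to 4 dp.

q' = (-0.7113, 0.7028, -0.0021, 0.0148)

2q̇ = q⊗(0,ω) = (-0.4242642, -0.4242642, -0.2121321, 1.4849247)
q' = normalize(q + ½dt·q⊗(0,ω)) = (-0.7113, 0.7028, -0.0021, 0.0148)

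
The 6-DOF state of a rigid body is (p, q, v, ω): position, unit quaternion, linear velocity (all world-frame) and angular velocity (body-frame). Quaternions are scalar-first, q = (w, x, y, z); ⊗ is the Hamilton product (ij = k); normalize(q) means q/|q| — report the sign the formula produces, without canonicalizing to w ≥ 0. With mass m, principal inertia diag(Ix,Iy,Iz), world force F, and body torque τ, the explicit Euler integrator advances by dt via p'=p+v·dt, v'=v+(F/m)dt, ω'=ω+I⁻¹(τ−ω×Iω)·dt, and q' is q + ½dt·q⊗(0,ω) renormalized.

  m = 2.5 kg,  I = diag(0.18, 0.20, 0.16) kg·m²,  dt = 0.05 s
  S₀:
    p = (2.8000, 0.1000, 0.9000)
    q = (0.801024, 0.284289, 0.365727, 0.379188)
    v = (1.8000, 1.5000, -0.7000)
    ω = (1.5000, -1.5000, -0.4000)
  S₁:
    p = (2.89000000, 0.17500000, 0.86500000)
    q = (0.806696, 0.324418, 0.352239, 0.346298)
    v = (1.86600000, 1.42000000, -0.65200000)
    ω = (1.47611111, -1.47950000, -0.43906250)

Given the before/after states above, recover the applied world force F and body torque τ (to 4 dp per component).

Δv = v₁−v₀ = (0.06600000, -0.08000000, 0.04800000)
m·(v₁−v₀)/dt = (3.3000, -4.0000, 2.4000)
Δω = ω₁−ω₀ = (-0.02388889, 0.02050000, -0.03906250)
applied torque τ = (-0.1100, 0.0700, -0.1700)

F = (3.3000, -4.0000, 2.4000)
τ = (-0.1100, 0.0700, -0.1700)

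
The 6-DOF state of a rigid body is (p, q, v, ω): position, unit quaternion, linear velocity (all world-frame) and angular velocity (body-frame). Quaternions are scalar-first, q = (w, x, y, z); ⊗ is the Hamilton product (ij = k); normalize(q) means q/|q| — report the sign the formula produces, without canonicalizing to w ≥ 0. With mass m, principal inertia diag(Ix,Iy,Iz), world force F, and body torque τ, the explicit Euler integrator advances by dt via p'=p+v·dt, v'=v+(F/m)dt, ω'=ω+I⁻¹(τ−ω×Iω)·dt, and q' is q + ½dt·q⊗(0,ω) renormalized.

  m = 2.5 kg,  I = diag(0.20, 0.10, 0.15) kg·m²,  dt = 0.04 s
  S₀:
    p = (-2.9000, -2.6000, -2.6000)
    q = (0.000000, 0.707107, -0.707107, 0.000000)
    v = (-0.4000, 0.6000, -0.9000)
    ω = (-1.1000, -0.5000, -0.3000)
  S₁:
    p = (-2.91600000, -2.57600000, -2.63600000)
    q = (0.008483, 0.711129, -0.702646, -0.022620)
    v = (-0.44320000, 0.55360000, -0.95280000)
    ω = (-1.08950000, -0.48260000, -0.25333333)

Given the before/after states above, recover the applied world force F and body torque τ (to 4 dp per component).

F = (-2.7000, -2.9000, -3.3000)
τ = (0.0600, 0.0600, 0.1200)

Δω = ω₁−ω₀ = (0.01050000, 0.01740000, 0.04666667)
precession coupling = (0.0075, 0.0165, -0.0550)
I·α + gyro = (0.0600, 0.0600, 0.1200)
v₁ − v₀ = (-0.04320000, -0.04640000, -0.05280000)
F = m·Δv/dt = (-2.7000, -2.9000, -3.3000)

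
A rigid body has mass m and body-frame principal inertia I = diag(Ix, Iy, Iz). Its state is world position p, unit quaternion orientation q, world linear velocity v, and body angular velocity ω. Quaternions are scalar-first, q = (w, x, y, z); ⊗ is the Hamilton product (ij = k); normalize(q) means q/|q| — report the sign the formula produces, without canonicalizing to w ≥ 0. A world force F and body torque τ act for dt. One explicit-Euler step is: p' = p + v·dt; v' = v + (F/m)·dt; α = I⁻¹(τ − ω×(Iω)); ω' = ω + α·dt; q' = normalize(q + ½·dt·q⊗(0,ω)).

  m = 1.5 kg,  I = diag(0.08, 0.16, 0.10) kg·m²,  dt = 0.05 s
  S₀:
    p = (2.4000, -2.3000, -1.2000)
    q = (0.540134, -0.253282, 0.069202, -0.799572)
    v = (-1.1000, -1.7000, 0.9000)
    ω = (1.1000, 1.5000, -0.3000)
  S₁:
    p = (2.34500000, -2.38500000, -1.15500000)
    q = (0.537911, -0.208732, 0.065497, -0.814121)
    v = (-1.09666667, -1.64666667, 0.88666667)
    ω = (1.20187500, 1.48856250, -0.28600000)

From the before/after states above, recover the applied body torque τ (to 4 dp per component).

τ = (0.1900, -0.0300, 0.1600)

ω₁ − ω₀ = (0.10187500, -0.01143750, 0.01400000)
gyro term ω₀×Iω₀ = (0.0270, 0.0066, 0.1320)
τ = I·(Δω/dt) + ω₀×(Iω₀) = (0.1900, -0.0300, 0.1600)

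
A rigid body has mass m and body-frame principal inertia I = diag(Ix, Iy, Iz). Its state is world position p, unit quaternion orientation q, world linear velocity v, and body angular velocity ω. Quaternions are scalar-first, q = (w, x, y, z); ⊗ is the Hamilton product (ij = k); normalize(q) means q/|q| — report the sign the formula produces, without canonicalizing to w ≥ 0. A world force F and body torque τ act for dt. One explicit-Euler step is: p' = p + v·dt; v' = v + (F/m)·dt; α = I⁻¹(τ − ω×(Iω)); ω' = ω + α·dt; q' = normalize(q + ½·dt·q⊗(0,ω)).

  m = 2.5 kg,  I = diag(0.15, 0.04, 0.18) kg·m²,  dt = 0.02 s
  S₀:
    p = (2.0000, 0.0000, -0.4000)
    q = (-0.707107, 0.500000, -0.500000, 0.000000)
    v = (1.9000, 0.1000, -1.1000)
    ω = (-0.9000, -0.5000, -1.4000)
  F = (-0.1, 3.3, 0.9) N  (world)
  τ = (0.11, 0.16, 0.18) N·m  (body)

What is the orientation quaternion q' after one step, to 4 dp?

Hamilton product q⊗(0,ω) = (0.2000000, 1.3363963, 1.0535535, 0.2899498)
q + ½dt·q⊗(0,ω), renormalized = (-0.7050, 0.5133, -0.4894, 0.0029)

q' = (-0.7050, 0.5133, -0.4894, 0.0029)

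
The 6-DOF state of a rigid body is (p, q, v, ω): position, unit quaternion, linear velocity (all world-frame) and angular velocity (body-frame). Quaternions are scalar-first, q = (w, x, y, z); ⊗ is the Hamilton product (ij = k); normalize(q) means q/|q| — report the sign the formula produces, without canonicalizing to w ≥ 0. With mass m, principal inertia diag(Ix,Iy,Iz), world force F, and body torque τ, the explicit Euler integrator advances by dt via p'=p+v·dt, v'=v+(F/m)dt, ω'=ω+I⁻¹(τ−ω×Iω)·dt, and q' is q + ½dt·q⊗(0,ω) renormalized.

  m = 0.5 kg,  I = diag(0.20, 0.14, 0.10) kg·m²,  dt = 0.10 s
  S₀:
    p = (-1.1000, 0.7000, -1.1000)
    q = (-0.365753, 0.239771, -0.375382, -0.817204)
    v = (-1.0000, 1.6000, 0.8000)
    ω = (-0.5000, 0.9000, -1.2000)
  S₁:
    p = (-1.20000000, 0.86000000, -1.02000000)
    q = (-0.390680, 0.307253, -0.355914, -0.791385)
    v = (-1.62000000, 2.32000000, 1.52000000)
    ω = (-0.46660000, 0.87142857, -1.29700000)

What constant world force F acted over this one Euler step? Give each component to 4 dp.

F = (-3.1000, 3.6000, 3.6000)

Δv = v₁−v₀ = (-0.62000000, 0.72000000, 0.72000000)
m·(v₁−v₀)/dt = (-3.1000, 3.6000, 3.6000)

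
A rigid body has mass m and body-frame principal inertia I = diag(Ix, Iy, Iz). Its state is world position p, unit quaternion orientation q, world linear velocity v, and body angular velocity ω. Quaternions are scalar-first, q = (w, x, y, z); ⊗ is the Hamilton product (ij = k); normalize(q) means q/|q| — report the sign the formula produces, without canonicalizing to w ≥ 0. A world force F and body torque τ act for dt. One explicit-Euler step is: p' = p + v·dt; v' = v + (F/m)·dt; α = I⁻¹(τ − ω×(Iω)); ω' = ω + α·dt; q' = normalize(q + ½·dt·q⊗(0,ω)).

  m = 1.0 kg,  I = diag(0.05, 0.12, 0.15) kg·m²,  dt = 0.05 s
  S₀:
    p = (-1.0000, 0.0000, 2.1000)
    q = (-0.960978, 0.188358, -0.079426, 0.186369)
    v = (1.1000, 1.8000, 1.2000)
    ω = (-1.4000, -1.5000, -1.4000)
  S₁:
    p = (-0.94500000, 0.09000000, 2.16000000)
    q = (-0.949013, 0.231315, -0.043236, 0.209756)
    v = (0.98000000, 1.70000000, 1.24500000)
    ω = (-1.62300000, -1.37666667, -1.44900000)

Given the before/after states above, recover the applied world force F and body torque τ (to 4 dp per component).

F = (-2.4000, -2.0000, 0.9000)
τ = (-0.1600, 0.1000, 0.0000)

ω₁ − ω₀ = (-0.22300000, 0.12333333, -0.04900000)
ω₀×(Iω₀) = (0.0630, -0.1960, 0.1470)
I·α + gyro = (-0.1600, 0.1000, 0.0000)
v₁ − v₀ = (-0.12000000, -0.10000000, 0.04500000)
F = m·Δv/dt = (-2.4000, -2.0000, 0.9000)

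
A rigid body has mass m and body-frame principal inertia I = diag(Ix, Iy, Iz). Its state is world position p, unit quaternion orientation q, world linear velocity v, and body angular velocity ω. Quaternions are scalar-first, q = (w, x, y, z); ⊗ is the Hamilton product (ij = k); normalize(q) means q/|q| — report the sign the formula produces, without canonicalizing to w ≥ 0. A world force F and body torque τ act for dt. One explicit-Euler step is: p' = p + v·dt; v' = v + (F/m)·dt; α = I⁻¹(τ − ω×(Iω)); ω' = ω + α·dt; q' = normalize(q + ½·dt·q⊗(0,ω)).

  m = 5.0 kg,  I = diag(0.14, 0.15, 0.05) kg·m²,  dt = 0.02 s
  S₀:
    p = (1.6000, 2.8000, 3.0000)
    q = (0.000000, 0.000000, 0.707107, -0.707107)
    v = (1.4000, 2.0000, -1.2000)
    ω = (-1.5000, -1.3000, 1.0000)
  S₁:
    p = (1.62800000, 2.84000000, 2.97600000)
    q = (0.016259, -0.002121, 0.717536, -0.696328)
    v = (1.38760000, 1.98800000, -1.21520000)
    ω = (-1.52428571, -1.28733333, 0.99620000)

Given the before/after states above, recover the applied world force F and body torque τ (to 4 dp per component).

v₁ − v₀ = (-0.01240000, -0.01200000, -0.01520000)
F = m·Δv/dt = (-3.1000, -3.0000, -3.8000)
rate change Δω = (-0.02428571, 0.01266667, -0.00380000)
precession coupling = (0.1300, -0.1350, 0.0195)
I·α + gyro = (-0.0400, -0.0400, 0.0100)

F = (-3.1000, -3.0000, -3.8000)
τ = (-0.0400, -0.0400, 0.0100)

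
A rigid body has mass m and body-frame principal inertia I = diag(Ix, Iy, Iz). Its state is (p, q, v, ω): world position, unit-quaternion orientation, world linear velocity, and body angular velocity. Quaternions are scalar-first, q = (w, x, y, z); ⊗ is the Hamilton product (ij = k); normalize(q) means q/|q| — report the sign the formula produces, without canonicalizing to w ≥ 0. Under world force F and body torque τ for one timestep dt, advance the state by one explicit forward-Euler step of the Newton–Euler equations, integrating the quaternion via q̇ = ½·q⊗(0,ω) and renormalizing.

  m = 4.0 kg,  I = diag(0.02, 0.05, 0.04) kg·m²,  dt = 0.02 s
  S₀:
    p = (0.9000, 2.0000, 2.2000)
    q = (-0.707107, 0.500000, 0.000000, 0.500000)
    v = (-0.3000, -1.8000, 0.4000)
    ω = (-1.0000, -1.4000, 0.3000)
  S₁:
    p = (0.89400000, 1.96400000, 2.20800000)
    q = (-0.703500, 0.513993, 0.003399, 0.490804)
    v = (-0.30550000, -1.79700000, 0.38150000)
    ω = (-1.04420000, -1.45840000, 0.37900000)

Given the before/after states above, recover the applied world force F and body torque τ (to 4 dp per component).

F = (-1.1000, 0.6000, -3.7000)
τ = (-0.0400, -0.1400, 0.2000)

velocity change Δv = (-0.00550000, 0.00300000, -0.01850000)
m·(v₁−v₀)/dt = (-1.1000, 0.6000, -3.7000)
ω₁ − ω₀ = (-0.04420000, -0.05840000, 0.07900000)
τ = I·(Δω/dt) + ω₀×(Iω₀) = (-0.0400, -0.1400, 0.2000)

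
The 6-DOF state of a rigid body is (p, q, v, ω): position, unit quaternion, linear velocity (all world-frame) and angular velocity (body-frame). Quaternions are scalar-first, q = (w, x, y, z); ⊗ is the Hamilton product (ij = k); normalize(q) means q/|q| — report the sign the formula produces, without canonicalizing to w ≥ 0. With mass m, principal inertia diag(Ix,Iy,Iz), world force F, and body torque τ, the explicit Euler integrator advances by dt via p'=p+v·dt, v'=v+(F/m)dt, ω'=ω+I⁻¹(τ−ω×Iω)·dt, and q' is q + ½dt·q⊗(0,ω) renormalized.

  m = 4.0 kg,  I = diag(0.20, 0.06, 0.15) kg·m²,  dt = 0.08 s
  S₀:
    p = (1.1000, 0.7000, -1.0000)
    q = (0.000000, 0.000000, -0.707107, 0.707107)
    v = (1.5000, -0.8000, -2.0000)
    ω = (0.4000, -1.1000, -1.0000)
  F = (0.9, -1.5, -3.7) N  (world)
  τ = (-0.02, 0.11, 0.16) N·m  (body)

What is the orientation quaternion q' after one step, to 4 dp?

2q̇ = q⊗(0,ω) = (-0.0707107, 1.4849247, 0.2828428, 0.2828428)
updated quaternion q' = (-0.0028, 0.0593, -0.6945, 0.7171)

q' = (-0.0028, 0.0593, -0.6945, 0.7171)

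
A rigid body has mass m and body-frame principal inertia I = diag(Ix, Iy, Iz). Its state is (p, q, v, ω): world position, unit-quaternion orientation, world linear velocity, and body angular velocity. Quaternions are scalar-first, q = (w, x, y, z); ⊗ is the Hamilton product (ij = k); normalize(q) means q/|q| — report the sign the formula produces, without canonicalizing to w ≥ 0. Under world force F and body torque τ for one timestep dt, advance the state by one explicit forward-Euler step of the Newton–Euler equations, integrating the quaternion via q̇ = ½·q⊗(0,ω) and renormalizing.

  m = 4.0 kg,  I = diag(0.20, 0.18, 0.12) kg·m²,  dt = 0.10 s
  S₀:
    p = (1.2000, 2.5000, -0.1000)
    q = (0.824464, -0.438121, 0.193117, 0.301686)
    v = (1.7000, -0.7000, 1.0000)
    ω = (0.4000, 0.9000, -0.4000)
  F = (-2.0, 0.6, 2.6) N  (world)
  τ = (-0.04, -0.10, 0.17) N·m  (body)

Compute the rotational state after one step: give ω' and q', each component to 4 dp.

ω' = (0.3692, 0.8516, -0.2523)
q' = (0.8294, -0.4385, 0.2272, 0.2613)

ω×(Iω) gyroscopic = (0.0216, -0.0128, -0.0072)
α = I⁻¹(τ − ω×Iω) = (-0.3080, -0.4844, 1.4767)
ω + α·dt = (0.3692, 0.8516, -0.2523)
Hamilton product q⊗(0,ω) = (0.1221175, -0.0189786, 0.6874436, -0.8013413)
q + ½dt·q⊗(0,ω), renormalized = (0.8294, -0.4385, 0.2272, 0.2613)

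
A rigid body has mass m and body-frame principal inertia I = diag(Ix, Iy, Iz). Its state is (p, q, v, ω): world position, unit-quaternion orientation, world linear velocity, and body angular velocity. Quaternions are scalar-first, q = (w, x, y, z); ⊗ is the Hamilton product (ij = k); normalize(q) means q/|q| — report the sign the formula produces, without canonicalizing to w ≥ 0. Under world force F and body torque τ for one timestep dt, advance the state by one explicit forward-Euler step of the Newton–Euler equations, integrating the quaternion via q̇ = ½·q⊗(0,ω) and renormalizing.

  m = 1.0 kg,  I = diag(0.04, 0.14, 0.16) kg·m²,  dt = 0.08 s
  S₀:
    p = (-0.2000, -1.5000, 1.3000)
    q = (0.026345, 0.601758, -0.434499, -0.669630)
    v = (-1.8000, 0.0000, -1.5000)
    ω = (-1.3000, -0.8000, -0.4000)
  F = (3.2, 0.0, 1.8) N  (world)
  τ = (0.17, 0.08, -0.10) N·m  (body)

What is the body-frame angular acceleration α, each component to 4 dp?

gyro term ω×Iω = (0.0064, -0.0624, 0.1040)
angular accel α = (4.0900, 1.0171, -1.2750)

α = (4.0900, 1.0171, -1.2750)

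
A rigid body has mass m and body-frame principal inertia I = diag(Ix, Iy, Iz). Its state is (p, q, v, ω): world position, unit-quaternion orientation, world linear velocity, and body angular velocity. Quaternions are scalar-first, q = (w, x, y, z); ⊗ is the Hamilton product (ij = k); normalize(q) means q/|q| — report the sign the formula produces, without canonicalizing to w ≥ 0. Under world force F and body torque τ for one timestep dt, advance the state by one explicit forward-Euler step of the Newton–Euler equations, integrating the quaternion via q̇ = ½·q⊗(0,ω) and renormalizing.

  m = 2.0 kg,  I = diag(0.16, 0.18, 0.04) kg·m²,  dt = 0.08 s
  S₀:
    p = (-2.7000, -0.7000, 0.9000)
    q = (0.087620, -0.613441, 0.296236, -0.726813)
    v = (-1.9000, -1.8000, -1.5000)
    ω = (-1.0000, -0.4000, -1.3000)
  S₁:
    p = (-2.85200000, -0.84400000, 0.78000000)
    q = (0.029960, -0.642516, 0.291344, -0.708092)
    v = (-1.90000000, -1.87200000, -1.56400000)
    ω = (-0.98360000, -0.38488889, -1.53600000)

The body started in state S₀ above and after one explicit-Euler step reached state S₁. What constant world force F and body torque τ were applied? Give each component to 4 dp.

F = (0.0000, -1.8000, -1.6000)
τ = (-0.0400, 0.1900, -0.1100)

rate change Δω = (0.01640000, 0.01511111, -0.23600000)
applied torque τ = (-0.0400, 0.1900, -0.1100)
velocity change Δv = (0.00000000, -0.07200000, -0.06400000)
m·(v₁−v₀)/dt = (0.0000, -1.8000, -1.6000)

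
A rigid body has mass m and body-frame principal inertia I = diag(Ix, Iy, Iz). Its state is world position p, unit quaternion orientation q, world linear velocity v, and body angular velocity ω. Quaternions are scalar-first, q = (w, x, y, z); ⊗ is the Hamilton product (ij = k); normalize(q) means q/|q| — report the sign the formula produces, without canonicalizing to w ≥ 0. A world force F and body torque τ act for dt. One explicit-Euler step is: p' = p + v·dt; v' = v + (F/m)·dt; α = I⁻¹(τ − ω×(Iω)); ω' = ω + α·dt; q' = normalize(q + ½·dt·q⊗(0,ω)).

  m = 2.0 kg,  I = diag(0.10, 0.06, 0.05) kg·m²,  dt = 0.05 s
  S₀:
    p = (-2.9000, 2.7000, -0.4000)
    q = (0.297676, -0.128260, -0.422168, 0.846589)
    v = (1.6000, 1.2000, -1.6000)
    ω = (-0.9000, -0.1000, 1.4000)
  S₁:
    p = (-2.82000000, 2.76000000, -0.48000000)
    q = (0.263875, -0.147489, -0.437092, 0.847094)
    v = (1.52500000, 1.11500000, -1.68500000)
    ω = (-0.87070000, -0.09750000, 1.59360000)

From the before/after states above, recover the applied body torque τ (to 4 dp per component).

ω₁ − ω₀ = (0.02930000, 0.00250000, 0.19360000)
ω₀×(Iω₀) = (0.0014, -0.0630, -0.0036)
τ = I·(Δω/dt) + ω₀×(Iω₀) = (0.0600, -0.0600, 0.1900)

τ = (0.0600, -0.0600, 0.1900)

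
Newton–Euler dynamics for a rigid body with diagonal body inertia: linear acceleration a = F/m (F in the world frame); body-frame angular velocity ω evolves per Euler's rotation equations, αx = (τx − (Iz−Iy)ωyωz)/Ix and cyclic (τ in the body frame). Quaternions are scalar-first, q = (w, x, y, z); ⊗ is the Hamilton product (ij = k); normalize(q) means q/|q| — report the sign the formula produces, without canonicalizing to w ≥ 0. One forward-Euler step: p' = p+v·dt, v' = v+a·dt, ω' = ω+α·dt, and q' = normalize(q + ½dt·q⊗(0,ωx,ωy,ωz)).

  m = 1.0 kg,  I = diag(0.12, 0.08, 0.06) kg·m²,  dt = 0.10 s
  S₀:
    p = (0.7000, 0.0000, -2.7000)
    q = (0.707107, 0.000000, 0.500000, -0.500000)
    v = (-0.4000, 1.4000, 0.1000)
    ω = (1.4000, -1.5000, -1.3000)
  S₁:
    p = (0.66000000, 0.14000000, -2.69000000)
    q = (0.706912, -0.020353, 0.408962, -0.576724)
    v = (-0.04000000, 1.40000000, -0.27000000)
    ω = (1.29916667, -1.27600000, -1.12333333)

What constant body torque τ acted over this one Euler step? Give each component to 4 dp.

Δω = ω₁−ω₀ = (-0.10083333, 0.22400000, 0.17666667)
I·α + gyro = (-0.1600, 0.0700, 0.1900)

τ = (-0.1600, 0.0700, 0.1900)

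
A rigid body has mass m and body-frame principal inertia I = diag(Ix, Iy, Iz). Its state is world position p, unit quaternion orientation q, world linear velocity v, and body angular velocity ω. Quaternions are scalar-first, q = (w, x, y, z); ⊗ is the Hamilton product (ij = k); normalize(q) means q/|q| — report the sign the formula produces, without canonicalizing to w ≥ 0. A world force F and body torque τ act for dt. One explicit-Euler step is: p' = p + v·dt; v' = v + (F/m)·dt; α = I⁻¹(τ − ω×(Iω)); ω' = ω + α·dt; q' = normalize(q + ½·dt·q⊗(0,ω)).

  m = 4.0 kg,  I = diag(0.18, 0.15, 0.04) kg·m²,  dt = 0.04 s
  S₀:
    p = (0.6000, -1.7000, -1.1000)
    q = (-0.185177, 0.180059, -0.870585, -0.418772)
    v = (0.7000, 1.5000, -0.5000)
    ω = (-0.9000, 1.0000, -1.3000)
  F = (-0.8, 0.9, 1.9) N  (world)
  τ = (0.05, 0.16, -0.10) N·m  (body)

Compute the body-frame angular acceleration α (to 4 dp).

precession coupling ω×(Iω) = (0.1430, 0.1638, 0.0270)
α = I⁻¹(τ − ω×Iω) = (-0.5167, -0.0253, -3.1750)

α = (-0.5167, -0.0253, -3.1750)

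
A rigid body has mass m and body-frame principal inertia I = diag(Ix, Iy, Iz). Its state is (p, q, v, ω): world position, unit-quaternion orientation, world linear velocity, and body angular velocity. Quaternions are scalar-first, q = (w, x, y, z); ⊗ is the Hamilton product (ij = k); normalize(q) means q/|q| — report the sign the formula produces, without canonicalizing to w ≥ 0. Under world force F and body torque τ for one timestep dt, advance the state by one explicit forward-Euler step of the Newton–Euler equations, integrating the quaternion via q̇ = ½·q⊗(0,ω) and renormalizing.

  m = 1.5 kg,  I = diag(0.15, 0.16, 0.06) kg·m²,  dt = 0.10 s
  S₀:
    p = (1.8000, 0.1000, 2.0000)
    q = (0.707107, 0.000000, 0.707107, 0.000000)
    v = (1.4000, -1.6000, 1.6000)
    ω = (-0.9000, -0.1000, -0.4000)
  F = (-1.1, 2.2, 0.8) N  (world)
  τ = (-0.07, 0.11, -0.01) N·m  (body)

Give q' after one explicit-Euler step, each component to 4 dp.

q' = (0.7098, -0.0459, 0.7027, 0.0177)

q⊗(0,ω) = (0.0707107, -0.9192391, -0.0707107, 0.3535535)
q + ½dt·q⊗(0,ω), renormalized = (0.7098, -0.0459, 0.7027, 0.0177)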